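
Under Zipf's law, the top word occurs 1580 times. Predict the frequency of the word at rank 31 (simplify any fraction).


Zipf's law: freq(rank) = f1 / rank
f1 = 1580, rank = 31
freq = 1580 / 31
GCD(1580, 31) = 1
Simplified: 1580/31

1580/31


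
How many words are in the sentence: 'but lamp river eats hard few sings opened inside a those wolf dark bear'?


Counting words by splitting on spaces:
  Word 1: 'but'
  Word 2: 'lamp'
  Word 3: 'river'
  Word 4: 'eats'
  Word 5: 'hard'
  Word 6: 'few'
  Word 7: 'sings'
  Word 8: 'opened'
  Word 9: 'inside'
  Word 10: 'a'
  Word 11: 'those'
  Word 12: 'wolf'
  Word 13: 'dark'
  Word 14: 'bear'
Total words: 14

14


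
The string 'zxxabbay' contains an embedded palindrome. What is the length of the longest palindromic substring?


Scanning 'zxxabbay' for palindromic substrings.
Substring at positions 3-6: 'abba'.
Check: reverse('abba') = 'abba' -> palindrome confirmed.
Neighbouring characters ('x' / 'y') break symmetry, so it cannot extend further.
No longer palindromic substring exists; longest length = 4

4


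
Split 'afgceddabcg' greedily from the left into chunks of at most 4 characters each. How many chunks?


'afgceddabcg' has 11 characters.
Chunking with max size 4:
  Chunk 1: 'afgc' (positions 0-3)
  Chunk 2: 'edda' (positions 4-7)
  Chunk 3: 'bcg' (positions 8-10)
Total chunks: ceil(11 / 4) = 3

3


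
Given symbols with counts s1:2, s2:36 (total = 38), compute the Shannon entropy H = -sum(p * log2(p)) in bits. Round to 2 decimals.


Computing entropy H = -sum(p_i * log2(p_i)):
  s1: p = 2/38 = 0.0526, -p*log2(p) = 0.2236
  s2: p = 36/38 = 0.9474, -p*log2(p) = 0.0739
H = sum of terms = 0.2975
Rounded to 2 decimals: 0.30

0.30


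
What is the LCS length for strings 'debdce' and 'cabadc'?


DP table for LCS of 'debdce' and 'cabadc':
       c  a  b  a  d  c
    0  0  0  0  0  0  0
  d 0  0  0  0  0  1  1
  e 0  0  0  0  0  1  1
  b 0  0  0  1  1  1  1
  d 0  0  0  1  1  2  2
  c 0  1  1  1  1  2  3
  e 0  1  1  1  1  2  3
LCS: 'bdc'
LCS length = 3

3


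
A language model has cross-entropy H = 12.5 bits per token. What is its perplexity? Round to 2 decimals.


Perplexity formula: PP = 2^H
H = 12.5
PP = 2^12.5
Decompose: 2^12.5 = 2^12 * 2^0.5 = 2^12 * sqrt(2)
2^12 = 4096, sqrt(2) ~ 1.4142136
PP ~ 4096 * 1.4142136 = 5792.6189056
Rounded to 2 decimals: 5792.62

5792.62


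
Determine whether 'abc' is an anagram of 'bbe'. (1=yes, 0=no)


Sort characters of 'abc': 'abc'
Sort characters of 'bbe': 'bbe'
Sorted forms differ -> they are NOT anagrams
Result: 0

0


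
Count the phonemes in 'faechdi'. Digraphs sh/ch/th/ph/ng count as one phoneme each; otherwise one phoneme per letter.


Parsing 'faechdi' greedily, digraphs first:
  'f' -> consonant phoneme (phonemes so far: 1)
  'a' -> vowel phoneme (phonemes so far: 2)
  'e' -> vowel phoneme (phonemes so far: 3)
  'ch' -> digraph (1 consonant phoneme) (phonemes so far: 4)
  'd' -> consonant phoneme (phonemes so far: 5)
  'i' -> vowel phoneme (phonemes so far: 6)
Total phonemes: 6

6


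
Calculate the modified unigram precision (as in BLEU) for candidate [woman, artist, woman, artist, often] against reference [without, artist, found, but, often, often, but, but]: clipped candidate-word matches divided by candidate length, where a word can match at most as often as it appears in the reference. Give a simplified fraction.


Reference word counts: {'artist': 1, 'but': 3, 'found': 1, 'often': 2, 'without': 1}
Checking each candidate word (with clipping):
  'woman' -> not in reference -> no match (matches: 0)
  'artist' -> in reference (ref count 1, used 1/1) -> match (matches: 1)
  'woman' -> not in reference -> no match (matches: 1)
  'artist' -> ref count 1 already used up (1/1) -> clipped, no match (matches: 1)
  'often' -> in reference (ref count 2, used 1/2) -> match (matches: 2)
Clipped matches: 2, Candidate length: 5
Precision = 2/5

2/5


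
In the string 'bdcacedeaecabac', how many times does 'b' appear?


Scanning 'bdcacedeaecabac' for 'b':
  Position 0: 'b' -> MATCH (count: 1)
  Position 12: 'b' -> MATCH (count: 2)
Total occurrences of 'b': 2

2


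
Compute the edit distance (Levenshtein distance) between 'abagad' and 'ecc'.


Building DP table for s1='abagad' (len 6) and s2='ecc' (len 3):
       e  c  c
    0  1  2  3
  a 1  1  2  3
  b 2  2  2  3
  a 3  3  3  3
  g 4  4  4  4
  a 5  5  5  5
  d 6  6  6  6
Edit distance = dp[6][3] = 6

6


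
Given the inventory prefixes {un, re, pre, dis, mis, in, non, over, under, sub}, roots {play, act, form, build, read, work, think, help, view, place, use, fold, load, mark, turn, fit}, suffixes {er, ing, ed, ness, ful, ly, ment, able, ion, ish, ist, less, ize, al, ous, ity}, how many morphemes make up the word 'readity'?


Segmenting 'readity' against the inventory:
  'read' -> root (morpheme 1)
  'ity' -> suffix (morpheme 2)
Total morphemes: 2

2


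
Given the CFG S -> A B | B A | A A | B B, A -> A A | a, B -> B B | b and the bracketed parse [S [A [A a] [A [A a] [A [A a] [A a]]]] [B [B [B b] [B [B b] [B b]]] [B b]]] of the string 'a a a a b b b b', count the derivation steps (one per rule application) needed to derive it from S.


Every bracketed nonterminal node [X ...] in the tree is produced by exactly one rule application.
Reading the tree off as a leftmost derivation:
  Step 1: S  =>  A B   (applied S -> A B)
  Step 2: A B  =>  A A B   (applied A -> A A)
  Step 3: A A B  =>  a A B   (applied A -> a)
  Step 4: a A B  =>  a A A B   (applied A -> A A)
  Step 5: a A A B  =>  a a A B   (applied A -> a)
  Step 6: a a A B  =>  a a A A B   (applied A -> A A)
  Step 7: a a A A B  =>  a a a A B   (applied A -> a)
  Step 8: a a a A B  =>  a a a a B   (applied A -> a)
  Step 9: a a a a B  =>  a a a a B B   (applied B -> B B)
  Step 10: a a a a B B  =>  a a a a B B B   (applied B -> B B)
  Step 11: a a a a B B B  =>  a a a a b B B   (applied B -> b)
  Step 12: a a a a b B B  =>  a a a a b B B B   (applied B -> B B)
  Step 13: a a a a b B B B  =>  a a a a b b B B   (applied B -> b)
  Step 14: a a a a b b B B  =>  a a a a b b b B   (applied B -> b)
  Step 15: a a a a b b b B  =>  a a a a b b b b   (applied B -> b)
Final yield: a a a a b b b b
Total rewrite steps: 15

15


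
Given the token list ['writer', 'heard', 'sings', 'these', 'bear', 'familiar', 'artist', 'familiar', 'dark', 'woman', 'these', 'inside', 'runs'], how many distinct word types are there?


Listing all tokens and tracking unique types:
  Token 1: 'writer' -> NEW (unique so far: 1)
  Token 2: 'heard' -> NEW (unique so far: 2)
  Token 3: 'sings' -> NEW (unique so far: 3)
  Token 4: 'these' -> NEW (unique so far: 4)
  Token 5: 'bear' -> NEW (unique so far: 5)
  Token 6: 'familiar' -> NEW (unique so far: 6)
  Token 7: 'artist' -> NEW (unique so far: 7)
  Token 8: 'familiar' -> duplicate (unique so far: 7)
  Token 9: 'dark' -> NEW (unique so far: 8)
  Token 10: 'woman' -> NEW (unique so far: 9)
  Token 11: 'these' -> duplicate (unique so far: 9)
  Token 12: 'inside' -> NEW (unique so far: 10)
  Token 13: 'runs' -> NEW (unique so far: 11)
Unique types: ('artist', 'bear', 'dark', 'familiar', 'heard', 'inside', 'runs', 'sings', 'these', 'woman', 'writer')
Vocabulary size: 11

11


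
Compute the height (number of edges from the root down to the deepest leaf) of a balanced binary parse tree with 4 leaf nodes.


In a balanced binary tree with n leaves the deepest leaf is ceil(log2(n)) edges below the root.
log2(4) = 2.0000
ceil(2.0000) = 2
height (edges) = 2

2


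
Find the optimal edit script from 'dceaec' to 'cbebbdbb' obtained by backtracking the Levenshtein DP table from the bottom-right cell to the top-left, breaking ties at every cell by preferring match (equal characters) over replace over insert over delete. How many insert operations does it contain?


Edit distance = 7. Backtracking from cell (6, 8) with preference match > replace > insert > delete,
then listing the resulting alignment 'dceaec' -> 'cbebbdbb' left to right:
  Step 1: replace d->c
  Step 2: replace c->b
  Step 3: keep 'e'
  Step 4: insert 'b' [insertion #1]
  Step 5: insert 'b' [insertion #2]
  Step 6: replace a->d
  Step 7: replace e->b
  Step 8: replace c->b
Total insertions: 2

2


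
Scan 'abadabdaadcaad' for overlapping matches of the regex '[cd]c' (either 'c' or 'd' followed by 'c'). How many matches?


Pattern: [cd]c means either 'c' or 'd' followed by 'c'.
Scanning 'abadabdaadcaad' position-by-position:
  Pos 0: window 'ab' -> no
  Pos 1: window 'ba' -> no
  Pos 2: window 'ad' -> no
  Pos 3: window 'da' -> no
  Pos 4: window 'ab' -> no
  Pos 5: window 'bd' -> no
  Pos 6: window 'da' -> no
  Pos 7: window 'aa' -> no
  Pos 8: window 'ad' -> no
  Pos 9: window 'dc' -> MATCH
  Pos 10: window 'ca' -> no
  Pos 11: window 'aa' -> no
  Pos 12: window 'ad' -> no
  Pos 13: window 'd' -> no
Total matches: 1

1


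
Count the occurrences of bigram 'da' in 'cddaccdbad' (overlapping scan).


Scanning 'cddaccdbad' for bigram 'da':
  Position 0: 'cd' -> no
  Position 1: 'dd' -> no
  Position 2: 'da' -> MATCH
  Position 3: 'ac' -> no
  Position 4: 'cc' -> no
  Position 5: 'cd' -> no
  Position 6: 'db' -> no
  Position 7: 'ba' -> no
  Position 8: 'ad' -> no
Total matches: 1

1


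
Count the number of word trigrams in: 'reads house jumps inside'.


Word trigrams from [4] words:
  Trigram 1: (reads house jumps)
  Trigram 2: (house jumps inside)
Total word trigrams: 4 - 2 = 2

2


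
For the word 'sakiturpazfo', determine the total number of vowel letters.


Scanning each character of 'sakiturpazfo':
  Position 1: 's' -> consonant (running count: 0)
  Position 2: 'a' -> vowel (running count: 1)
  Position 3: 'k' -> consonant (running count: 1)
  Position 4: 'i' -> vowel (running count: 2)
  Position 5: 't' -> consonant (running count: 2)
  Position 6: 'u' -> vowel (running count: 3)
  Position 7: 'r' -> consonant (running count: 3)
  Position 8: 'p' -> consonant (running count: 3)
  Position 9: 'a' -> vowel (running count: 4)
  Position 10: 'z' -> consonant (running count: 4)
  Position 11: 'f' -> consonant (running count: 4)
  Position 12: 'o' -> vowel (running count: 5)
Total vowels: 5

5


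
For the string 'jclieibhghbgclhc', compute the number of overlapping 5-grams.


String 'jclieibhghbgclhc' has length L = 16.
Number of overlapping n-grams = L - n + 1
Substituting: 16 - 5 + 1 = 12

12


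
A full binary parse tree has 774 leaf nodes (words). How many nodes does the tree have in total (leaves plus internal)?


Leaf nodes (terminals): 774
Internal nodes = n - 1 = 774 - 1 = 773
Total = leaves + internal = 774 + 773 = 1547

1547


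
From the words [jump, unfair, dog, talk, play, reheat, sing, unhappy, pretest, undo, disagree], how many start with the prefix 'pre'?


Checking each word for prefix 'pre':
  'jump' -> no (count: 0)
  'unfair' -> no (count: 0)
  'dog' -> no (count: 0)
  'talk' -> no (count: 0)
  'play' -> no (count: 0)
  'reheat' -> no (count: 0)
  'sing' -> no (count: 0)
  'unhappy' -> no (count: 0)
  'pretest' -> YES, starts with 'pre' (count: 1)
  'undo' -> no (count: 1)
  'disagree' -> no (count: 1)
Total with prefix 'pre': 1

1


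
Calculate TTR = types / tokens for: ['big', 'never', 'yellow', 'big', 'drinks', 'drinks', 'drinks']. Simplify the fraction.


Tokens: 7
Unique types: ('big', 'drinks', 'never', 'yellow') = 4
TTR = 4/7
Already in lowest terms.

4/7


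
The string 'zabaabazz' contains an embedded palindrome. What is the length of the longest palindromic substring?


Scanning 'zabaabazz' for palindromic substrings.
Substring at positions 0-7: 'zabaabaz'.
Check: reverse('zabaabaz') = 'zabaabaz' -> palindrome confirmed.
Neighbouring characters ('-' / 'z') break symmetry, so it cannot extend further.
No longer palindromic substring exists; longest length = 8

8


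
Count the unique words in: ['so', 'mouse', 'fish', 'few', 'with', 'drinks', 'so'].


Listing all tokens and tracking unique types:
  Token 1: 'so' -> NEW (unique so far: 1)
  Token 2: 'mouse' -> NEW (unique so far: 2)
  Token 3: 'fish' -> NEW (unique so far: 3)
  Token 4: 'few' -> NEW (unique so far: 4)
  Token 5: 'with' -> NEW (unique so far: 5)
  Token 6: 'drinks' -> NEW (unique so far: 6)
  Token 7: 'so' -> duplicate (unique so far: 6)
Unique types: ('drinks', 'few', 'fish', 'mouse', 'so', 'with')
Vocabulary size: 6

6


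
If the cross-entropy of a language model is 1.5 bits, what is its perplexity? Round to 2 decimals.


Perplexity formula: PP = 2^H
H = 1.5
PP = 2^1.5
Decompose: 2^1.5 = 2^1 * 2^0.5 = 2^1 * sqrt(2)
2^1 = 2, sqrt(2) ~ 1.4142136
PP ~ 2 * 1.4142136 = 2.8284272
Rounded to 2 decimals: 2.83

2.83


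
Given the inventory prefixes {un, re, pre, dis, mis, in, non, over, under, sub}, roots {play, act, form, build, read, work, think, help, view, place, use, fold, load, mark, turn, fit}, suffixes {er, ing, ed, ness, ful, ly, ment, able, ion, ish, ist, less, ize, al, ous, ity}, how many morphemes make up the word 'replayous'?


Segmenting 'replayous' against the inventory:
  're' -> prefix (morpheme 1)
  'play' -> root (morpheme 2)
  'ous' -> suffix (morpheme 3)
Total morphemes: 3

3


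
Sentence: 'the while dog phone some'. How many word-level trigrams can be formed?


Word trigrams from [5] words:
  Trigram 1: (the while dog)
  Trigram 2: (while dog phone)
  Trigram 3: (dog phone some)
Total word trigrams: 5 - 2 = 3

3


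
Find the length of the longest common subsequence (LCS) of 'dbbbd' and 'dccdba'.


DP table for LCS of 'dbbbd' and 'dccdba':
       d  c  c  d  b  a
    0  0  0  0  0  0  0
  d 0  1  1  1  1  1  1
  b 0  1  1  1  1  2  2
  b 0  1  1  1  1  2  2
  b 0  1  1  1  1  2  2
  d 0  1  1  1  2  2  2
LCS: 'db'
LCS length = 2

2


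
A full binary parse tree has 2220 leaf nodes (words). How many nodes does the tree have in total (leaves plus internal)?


Leaf nodes (terminals): 2220
Internal nodes = n - 1 = 2220 - 1 = 2219
Total = leaves + internal = 2220 + 2219 = 4439

4439


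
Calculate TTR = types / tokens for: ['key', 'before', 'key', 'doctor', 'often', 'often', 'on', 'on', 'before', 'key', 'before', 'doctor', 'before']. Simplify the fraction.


Tokens: 13
Unique types: ('before', 'doctor', 'key', 'often', 'on') = 5
TTR = 5/13
Already in lowest terms.

5/13


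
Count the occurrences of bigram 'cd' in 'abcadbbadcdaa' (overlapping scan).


Scanning 'abcadbbadcdaa' for bigram 'cd':
  Position 0: 'ab' -> no
  Position 1: 'bc' -> no
  Position 2: 'ca' -> no
  Position 3: 'ad' -> no
  Position 4: 'db' -> no
  Position 5: 'bb' -> no
  Position 6: 'ba' -> no
  Position 7: 'ad' -> no
  Position 8: 'dc' -> no
  Position 9: 'cd' -> MATCH
  Position 10: 'da' -> no
  Position 11: 'aa' -> no
Total matches: 1

1


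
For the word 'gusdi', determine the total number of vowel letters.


Scanning each character of 'gusdi':
  Position 1: 'g' -> consonant (running count: 0)
  Position 2: 'u' -> vowel (running count: 1)
  Position 3: 's' -> consonant (running count: 1)
  Position 4: 'd' -> consonant (running count: 1)
  Position 5: 'i' -> vowel (running count: 2)
Total vowels: 2

2


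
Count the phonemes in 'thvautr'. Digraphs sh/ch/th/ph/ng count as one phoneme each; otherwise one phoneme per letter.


Parsing 'thvautr' greedily, digraphs first:
  'th' -> digraph (1 consonant phoneme) (phonemes so far: 1)
  'v' -> consonant phoneme (phonemes so far: 2)
  'a' -> vowel phoneme (phonemes so far: 3)
  'u' -> vowel phoneme (phonemes so far: 4)
  't' -> consonant phoneme (phonemes so far: 5)
  'r' -> consonant phoneme (phonemes so far: 6)
Total phonemes: 6

6


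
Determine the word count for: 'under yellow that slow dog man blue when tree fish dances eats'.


Counting words by splitting on spaces:
  Word 1: 'under'
  Word 2: 'yellow'
  Word 3: 'that'
  Word 4: 'slow'
  Word 5: 'dog'
  Word 6: 'man'
  Word 7: 'blue'
  Word 8: 'when'
  Word 9: 'tree'
  Word 10: 'fish'
  Word 11: 'dances'
  Word 12: 'eats'
Total words: 12

12


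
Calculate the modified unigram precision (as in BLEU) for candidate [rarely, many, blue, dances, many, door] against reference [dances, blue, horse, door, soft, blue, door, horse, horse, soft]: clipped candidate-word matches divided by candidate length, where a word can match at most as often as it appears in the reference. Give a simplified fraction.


Reference word counts: {'blue': 2, 'dances': 1, 'door': 2, 'horse': 3, 'soft': 2}
Checking each candidate word (with clipping):
  'rarely' -> not in reference -> no match (matches: 0)
  'many' -> not in reference -> no match (matches: 0)
  'blue' -> in reference (ref count 2, used 1/2) -> match (matches: 1)
  'dances' -> in reference (ref count 1, used 1/1) -> match (matches: 2)
  'many' -> not in reference -> no match (matches: 2)
  'door' -> in reference (ref count 2, used 1/2) -> match (matches: 3)
Clipped matches: 3, Candidate length: 6
Precision = 3/6 = 1/2

1/2


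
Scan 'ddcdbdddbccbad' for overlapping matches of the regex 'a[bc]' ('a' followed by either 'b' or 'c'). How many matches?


Pattern: a[bc] means 'a' followed by either 'b' or 'c'.
Scanning 'ddcdbdddbccbad' position-by-position:
  Pos 0: window 'dd' -> no
  Pos 1: window 'dc' -> no
  Pos 2: window 'cd' -> no
  Pos 3: window 'db' -> no
  Pos 4: window 'bd' -> no
  Pos 5: window 'dd' -> no
  Pos 6: window 'dd' -> no
  Pos 7: window 'db' -> no
  Pos 8: window 'bc' -> no
  Pos 9: window 'cc' -> no
  Pos 10: window 'cb' -> no
  Pos 11: window 'ba' -> no
  Pos 12: window 'ad' -> no
  Pos 13: window 'd' -> no
Total matches: 0

0


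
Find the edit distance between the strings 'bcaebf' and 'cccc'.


Building DP table for s1='bcaebf' (len 6) and s2='cccc' (len 4):
       c  c  c  c
    0  1  2  3  4
  b 1  1  2  3  4
  c 2  1  1  2  3
  a 3  2  2  2  3
  e 4  3  3  3  3
  b 5  4  4  4  4
  f 6  5  5  5  5
Edit distance = dp[6][4] = 5

5


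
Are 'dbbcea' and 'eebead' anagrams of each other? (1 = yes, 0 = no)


Sort characters of 'dbbcea': 'abbcde'
Sort characters of 'eebead': 'abdeee'
Sorted forms differ -> they are NOT anagrams
Result: 0

0


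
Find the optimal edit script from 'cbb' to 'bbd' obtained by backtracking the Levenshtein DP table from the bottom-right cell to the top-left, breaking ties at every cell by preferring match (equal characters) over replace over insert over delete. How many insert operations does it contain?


Edit distance = 2. Backtracking from cell (3, 3) with preference match > replace > insert > delete,
then listing the resulting alignment 'cbb' -> 'bbd' left to right:
  Step 1: replace c->b
  Step 2: keep 'b'
  Step 3: replace b->d
Total insertions: 0

0


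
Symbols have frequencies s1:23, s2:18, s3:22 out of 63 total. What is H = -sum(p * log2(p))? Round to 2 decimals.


Computing entropy H = -sum(p_i * log2(p_i)):
  s1: p = 23/63 = 0.3651, -p*log2(p) = 0.5307
  s2: p = 18/63 = 0.2857, -p*log2(p) = 0.5164
  s3: p = 22/63 = 0.3492, -p*log2(p) = 0.5300
H = sum of terms = 1.5771
Rounded to 2 decimals: 1.58

1.58


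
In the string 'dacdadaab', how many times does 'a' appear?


Scanning 'dacdadaab' for 'a':
  Position 1: 'a' -> MATCH (count: 1)
  Position 4: 'a' -> MATCH (count: 2)
  Position 6: 'a' -> MATCH (count: 3)
  Position 7: 'a' -> MATCH (count: 4)
Total occurrences of 'a': 4

4


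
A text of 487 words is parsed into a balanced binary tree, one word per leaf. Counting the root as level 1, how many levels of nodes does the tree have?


In a balanced binary tree with n leaves the deepest leaf is ceil(log2(n)) edges below the root,
so counting node levels inclusive of root and leaves gives ceil(log2(n)) + 1 levels.
log2(487) = 8.9278
ceil(8.9278) = 9
levels = 9 + 1 = 10

10


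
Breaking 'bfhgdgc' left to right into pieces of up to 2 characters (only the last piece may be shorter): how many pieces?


'bfhgdgc' has 7 characters.
Chunking with max size 2:
  Chunk 1: 'bf' (positions 0-1)
  Chunk 2: 'hg' (positions 2-3)
  Chunk 3: 'dg' (positions 4-5)
  Chunk 4: 'c' (positions 6-6)
Total chunks: ceil(7 / 2) = 4

4


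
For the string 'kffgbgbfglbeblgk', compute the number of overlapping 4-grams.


String 'kffgbgbfglbeblgk' has length L = 16.
Number of overlapping n-grams = L - n + 1
Substituting: 16 - 4 + 1 = 13

13


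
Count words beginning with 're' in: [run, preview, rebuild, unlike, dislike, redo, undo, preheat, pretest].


Checking each word for prefix 're':
  'run' -> no (count: 0)
  'preview' -> no (count: 0)
  'rebuild' -> YES, starts with 're' (count: 1)
  'unlike' -> no (count: 1)
  'dislike' -> no (count: 1)
  'redo' -> YES, starts with 're' (count: 2)
  'undo' -> no (count: 2)
  'preheat' -> no (count: 2)
  'pretest' -> no (count: 2)
Total with prefix 're': 2

2


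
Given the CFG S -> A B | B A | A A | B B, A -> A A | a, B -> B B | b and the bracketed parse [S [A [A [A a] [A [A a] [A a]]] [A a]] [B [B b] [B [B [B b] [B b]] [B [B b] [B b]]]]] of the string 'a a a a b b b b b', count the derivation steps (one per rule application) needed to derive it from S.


Every bracketed nonterminal node [X ...] in the tree is produced by exactly one rule application.
Reading the tree off as a leftmost derivation:
  Step 1: S  =>  A B   (applied S -> A B)
  Step 2: A B  =>  A A B   (applied A -> A A)
  Step 3: A A B  =>  A A A B   (applied A -> A A)
  Step 4: A A A B  =>  a A A B   (applied A -> a)
  Step 5: a A A B  =>  a A A A B   (applied A -> A A)
  Step 6: a A A A B  =>  a a A A B   (applied A -> a)
  Step 7: a a A A B  =>  a a a A B   (applied A -> a)
  Step 8: a a a A B  =>  a a a a B   (applied A -> a)
  Step 9: a a a a B  =>  a a a a B B   (applied B -> B B)
  Step 10: a a a a B B  =>  a a a a b B   (applied B -> b)
  Step 11: a a a a b B  =>  a a a a b B B   (applied B -> B B)
  Step 12: a a a a b B B  =>  a a a a b B B B   (applied B -> B B)
  Step 13: a a a a b B B B  =>  a a a a b b B B   (applied B -> b)
  Step 14: a a a a b b B B  =>  a a a a b b b B   (applied B -> b)
  Step 15: a a a a b b b B  =>  a a a a b b b B B   (applied B -> B B)
  Step 16: a a a a b b b B B  =>  a a a a b b b b B   (applied B -> b)
  Step 17: a a a a b b b b B  =>  a a a a b b b b b   (applied B -> b)
Final yield: a a a a b b b b b
Total rewrite steps: 17

17


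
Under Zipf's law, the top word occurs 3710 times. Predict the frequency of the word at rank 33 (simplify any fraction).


Zipf's law: freq(rank) = f1 / rank
f1 = 3710, rank = 33
freq = 3710 / 33
GCD(3710, 33) = 1
Simplified: 3710/33

3710/33


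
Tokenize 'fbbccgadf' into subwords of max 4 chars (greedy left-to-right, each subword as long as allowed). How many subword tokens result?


'fbbccgadf' has 9 characters.
Chunking with max size 4:
  Chunk 1: 'fbbc' (positions 0-3)
  Chunk 2: 'cgad' (positions 4-7)
  Chunk 3: 'f' (positions 8-8)
Total chunks: ceil(9 / 4) = 3

3


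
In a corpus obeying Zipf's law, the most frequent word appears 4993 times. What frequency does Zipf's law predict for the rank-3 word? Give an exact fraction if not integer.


Zipf's law: freq(rank) = f1 / rank
f1 = 4993, rank = 3
freq = 4993 / 3
GCD(4993, 3) = 1
Simplified: 4993/3

4993/3


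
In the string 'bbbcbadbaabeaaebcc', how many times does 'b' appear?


Scanning 'bbbcbadbaabeaaebcc' for 'b':
  Position 0: 'b' -> MATCH (count: 1)
  Position 1: 'b' -> MATCH (count: 2)
  Position 2: 'b' -> MATCH (count: 3)
  Position 4: 'b' -> MATCH (count: 4)
  Position 7: 'b' -> MATCH (count: 5)
  Position 10: 'b' -> MATCH (count: 6)
  Position 15: 'b' -> MATCH (count: 7)
Total occurrences of 'b': 7

7


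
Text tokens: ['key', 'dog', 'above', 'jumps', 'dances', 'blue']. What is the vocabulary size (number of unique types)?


Listing all tokens and tracking unique types:
  Token 1: 'key' -> NEW (unique so far: 1)
  Token 2: 'dog' -> NEW (unique so far: 2)
  Token 3: 'above' -> NEW (unique so far: 3)
  Token 4: 'jumps' -> NEW (unique so far: 4)
  Token 5: 'dances' -> NEW (unique so far: 5)
  Token 6: 'blue' -> NEW (unique so far: 6)
Unique types: ('above', 'blue', 'dances', 'dog', 'jumps', 'key')
Vocabulary size: 6

6


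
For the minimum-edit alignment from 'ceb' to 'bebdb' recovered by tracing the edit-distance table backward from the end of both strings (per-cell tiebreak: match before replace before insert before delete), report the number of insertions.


Edit distance = 3. Backtracking from cell (3, 5) with preference match > replace > insert > delete,
then listing the resulting alignment 'ceb' -> 'bebdb' left to right:
  Step 1: replace c->b
  Step 2: keep 'e'
  Step 3: insert 'b' [insertion #1]
  Step 4: insert 'd' [insertion #2]
  Step 5: keep 'b'
Total insertions: 2

2


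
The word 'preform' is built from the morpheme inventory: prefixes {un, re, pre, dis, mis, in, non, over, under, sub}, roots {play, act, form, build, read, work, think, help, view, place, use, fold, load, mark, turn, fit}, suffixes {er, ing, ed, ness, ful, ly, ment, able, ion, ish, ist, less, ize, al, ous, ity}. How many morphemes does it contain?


Segmenting 'preform' against the inventory:
  'pre' -> prefix (morpheme 1)
  'form' -> root (morpheme 2)
Total morphemes: 2

2


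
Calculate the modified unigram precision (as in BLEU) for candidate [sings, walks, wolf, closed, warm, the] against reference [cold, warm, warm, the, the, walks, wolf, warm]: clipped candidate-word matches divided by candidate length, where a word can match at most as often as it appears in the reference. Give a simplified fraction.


Reference word counts: {'cold': 1, 'the': 2, 'walks': 1, 'warm': 3, 'wolf': 1}
Checking each candidate word (with clipping):
  'sings' -> not in reference -> no match (matches: 0)
  'walks' -> in reference (ref count 1, used 1/1) -> match (matches: 1)
  'wolf' -> in reference (ref count 1, used 1/1) -> match (matches: 2)
  'closed' -> not in reference -> no match (matches: 2)
  'warm' -> in reference (ref count 3, used 1/3) -> match (matches: 3)
  'the' -> in reference (ref count 2, used 1/2) -> match (matches: 4)
Clipped matches: 4, Candidate length: 6
Precision = 4/6 = 2/3

2/3


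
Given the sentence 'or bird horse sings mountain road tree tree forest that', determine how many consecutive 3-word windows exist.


Word trigrams from [10] words:
  Trigram 1: (or bird horse)
  Trigram 2: (bird horse sings)
  Trigram 3: (horse sings mountain)
  Trigram 4: (sings mountain road)
  Trigram 5: (mountain road tree)
  Trigram 6: (road tree tree)
  Trigram 7: (tree tree forest)
  Trigram 8: (tree forest that)
Total word trigrams: 10 - 2 = 8

8


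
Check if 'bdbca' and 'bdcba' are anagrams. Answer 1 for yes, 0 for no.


Sort characters of 'bdbca': 'abbcd'
Sort characters of 'bdcba': 'abbcd'
Sorted forms match -> they ARE anagrams
Result: 1

1


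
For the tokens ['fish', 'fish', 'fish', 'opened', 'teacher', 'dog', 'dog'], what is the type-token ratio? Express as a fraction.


Tokens: 7
Unique types: ('dog', 'fish', 'opened', 'teacher') = 4
TTR = 4/7
Already in lowest terms.

4/7


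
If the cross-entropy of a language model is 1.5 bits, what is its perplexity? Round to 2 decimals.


Perplexity formula: PP = 2^H
H = 1.5
PP = 2^1.5
Decompose: 2^1.5 = 2^1 * 2^0.5 = 2^1 * sqrt(2)
2^1 = 2, sqrt(2) ~ 1.4142136
PP ~ 2 * 1.4142136 = 2.8284272
Rounded to 2 decimals: 2.83

2.83


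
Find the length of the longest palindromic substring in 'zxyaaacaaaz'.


Scanning 'zxyaaacaaaz' for palindromic substrings.
Substring at positions 3-9: 'aaacaaa'.
Check: reverse('aaacaaa') = 'aaacaaa' -> palindrome confirmed.
Neighbouring characters ('y' / 'z') break symmetry, so it cannot extend further.
No longer palindromic substring exists; longest length = 7

7


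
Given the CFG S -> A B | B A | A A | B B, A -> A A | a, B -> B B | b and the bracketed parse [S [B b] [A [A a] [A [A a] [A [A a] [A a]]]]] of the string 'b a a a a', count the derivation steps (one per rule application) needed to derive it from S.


Every bracketed nonterminal node [X ...] in the tree is produced by exactly one rule application.
Reading the tree off as a leftmost derivation:
  Step 1: S  =>  B A   (applied S -> B A)
  Step 2: B A  =>  b A   (applied B -> b)
  Step 3: b A  =>  b A A   (applied A -> A A)
  Step 4: b A A  =>  b a A   (applied A -> a)
  Step 5: b a A  =>  b a A A   (applied A -> A A)
  Step 6: b a A A  =>  b a a A   (applied A -> a)
  Step 7: b a a A  =>  b a a A A   (applied A -> A A)
  Step 8: b a a A A  =>  b a a a A   (applied A -> a)
  Step 9: b a a a A  =>  b a a a a   (applied A -> a)
Final yield: b a a a a
Total rewrite steps: 9

9


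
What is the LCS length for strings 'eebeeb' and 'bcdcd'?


DP table for LCS of 'eebeeb' and 'bcdcd':
       b  c  d  c  d
    0  0  0  0  0  0
  e 0  0  0  0  0  0
  e 0  0  0  0  0  0
  b 0  1  1  1  1  1
  e 0  1  1  1  1  1
  e 0  1  1  1  1  1
  b 0  1  1  1  1  1
LCS: 'b'
LCS length = 1

1


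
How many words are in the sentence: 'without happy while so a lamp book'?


Counting words by splitting on spaces:
  Word 1: 'without'
  Word 2: 'happy'
  Word 3: 'while'
  Word 4: 'so'
  Word 5: 'a'
  Word 6: 'lamp'
  Word 7: 'book'
Total words: 7

7


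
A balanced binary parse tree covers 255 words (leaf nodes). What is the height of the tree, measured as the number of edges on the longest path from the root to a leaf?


In a balanced binary tree with n leaves the deepest leaf is ceil(log2(n)) edges below the root.
log2(255) = 7.9944
ceil(7.9944) = 8
height (edges) = 8

8


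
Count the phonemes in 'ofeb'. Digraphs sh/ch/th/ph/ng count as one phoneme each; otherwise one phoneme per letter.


Parsing 'ofeb' greedily, digraphs first:
  'o' -> vowel phoneme (phonemes so far: 1)
  'f' -> consonant phoneme (phonemes so far: 2)
  'e' -> vowel phoneme (phonemes so far: 3)
  'b' -> consonant phoneme (phonemes so far: 4)
Total phonemes: 4

4


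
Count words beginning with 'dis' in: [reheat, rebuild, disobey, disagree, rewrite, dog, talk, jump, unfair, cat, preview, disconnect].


Checking each word for prefix 'dis':
  'reheat' -> no (count: 0)
  'rebuild' -> no (count: 0)
  'disobey' -> YES, starts with 'dis' (count: 1)
  'disagree' -> YES, starts with 'dis' (count: 2)
  'rewrite' -> no (count: 2)
  'dog' -> no (count: 2)
  'talk' -> no (count: 2)
  'jump' -> no (count: 2)
  'unfair' -> no (count: 2)
  'cat' -> no (count: 2)
  'preview' -> no (count: 2)
  'disconnect' -> YES, starts with 'dis' (count: 3)
Total with prefix 'dis': 3

3


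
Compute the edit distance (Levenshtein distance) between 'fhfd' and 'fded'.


Building DP table for s1='fhfd' (len 4) and s2='fded' (len 4):
       f  d  e  d
    0  1  2  3  4
  f 1  0  1  2  3
  h 2  1  1  2  3
  f 3  2  2  2  3
  d 4  3  2  3  2
Edit distance = dp[4][4] = 2

2


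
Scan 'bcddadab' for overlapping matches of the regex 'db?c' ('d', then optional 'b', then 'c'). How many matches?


Pattern: db?c means 'd', then optional 'b', then 'c'.
Scanning 'bcddadab' position-by-position:
  Pos 0: window 'bcd' -> no
  Pos 1: window 'cdd' -> no
  Pos 2: window 'dda' -> no
  Pos 3: window 'dad' -> no
  Pos 4: window 'ada' -> no
  Pos 5: window 'dab' -> no
  Pos 6: window 'ab' -> no
  Pos 7: window 'b' -> no
Total matches: 0

0


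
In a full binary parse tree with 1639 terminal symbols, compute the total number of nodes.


Leaf nodes (terminals): 1639
Internal nodes = n - 1 = 1639 - 1 = 1638
Total = leaves + internal = 1639 + 1638 = 3277

3277


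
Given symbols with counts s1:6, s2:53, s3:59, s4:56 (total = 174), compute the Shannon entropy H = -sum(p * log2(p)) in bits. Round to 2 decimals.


Computing entropy H = -sum(p_i * log2(p_i)):
  s1: p = 6/174 = 0.0345, -p*log2(p) = 0.1675
  s2: p = 53/174 = 0.3046, -p*log2(p) = 0.5224
  s3: p = 59/174 = 0.3391, -p*log2(p) = 0.5291
  s4: p = 56/174 = 0.3218, -p*log2(p) = 0.5264
H = sum of terms = 1.7454
Rounded to 2 decimals: 1.75

1.75


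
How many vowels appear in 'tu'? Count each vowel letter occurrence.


Scanning each character of 'tu':
  Position 1: 't' -> consonant (running count: 0)
  Position 2: 'u' -> vowel (running count: 1)
Total vowels: 1

1


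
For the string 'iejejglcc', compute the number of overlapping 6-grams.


String 'iejejglcc' has length L = 9.
Number of overlapping n-grams = L - n + 1
Substituting: 9 - 6 + 1 = 4

4


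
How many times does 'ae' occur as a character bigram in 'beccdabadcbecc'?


Scanning 'beccdabadcbecc' for bigram 'ae':
  Position 0: 'be' -> no
  Position 1: 'ec' -> no
  Position 2: 'cc' -> no
  Position 3: 'cd' -> no
  Position 4: 'da' -> no
  Position 5: 'ab' -> no
  Position 6: 'ba' -> no
  Position 7: 'ad' -> no
  Position 8: 'dc' -> no
  Position 9: 'cb' -> no
  Position 10: 'be' -> no
  Position 11: 'ec' -> no
  Position 12: 'cc' -> no
Total matches: 0

0


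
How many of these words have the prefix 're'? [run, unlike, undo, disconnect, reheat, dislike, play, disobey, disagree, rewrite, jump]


Checking each word for prefix 're':
  'run' -> no (count: 0)
  'unlike' -> no (count: 0)
  'undo' -> no (count: 0)
  'disconnect' -> no (count: 0)
  'reheat' -> YES, starts with 're' (count: 1)
  'dislike' -> no (count: 1)
  'play' -> no (count: 1)
  'disobey' -> no (count: 1)
  'disagree' -> no (count: 1)
  'rewrite' -> YES, starts with 're' (count: 2)
  'jump' -> no (count: 2)
Total with prefix 're': 2

2


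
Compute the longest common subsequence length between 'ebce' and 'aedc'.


DP table for LCS of 'ebce' and 'aedc':
       a  e  d  c
    0  0  0  0  0
  e 0  0  1  1  1
  b 0  0  1  1  1
  c 0  0  1  1  2
  e 0  0  1  1  2
LCS: 'ec'
LCS length = 2

2


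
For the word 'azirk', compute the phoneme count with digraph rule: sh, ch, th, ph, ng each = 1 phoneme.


Parsing 'azirk' greedily, digraphs first:
  'a' -> vowel phoneme (phonemes so far: 1)
  'z' -> consonant phoneme (phonemes so far: 2)
  'i' -> vowel phoneme (phonemes so far: 3)
  'r' -> consonant phoneme (phonemes so far: 4)
  'k' -> consonant phoneme (phonemes so far: 5)
Total phonemes: 5

5


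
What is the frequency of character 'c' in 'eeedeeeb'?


Scanning 'eeedeeeb' for 'c':
  No matches found.
Total occurrences of 'c': 0

0


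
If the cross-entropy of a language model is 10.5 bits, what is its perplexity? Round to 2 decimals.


Perplexity formula: PP = 2^H
H = 10.5
PP = 2^10.5
Decompose: 2^10.5 = 2^10 * 2^0.5 = 2^10 * sqrt(2)
2^10 = 1024, sqrt(2) ~ 1.4142136
PP ~ 1024 * 1.4142136 = 1448.1547264
Rounded to 2 decimals: 1448.15

1448.15


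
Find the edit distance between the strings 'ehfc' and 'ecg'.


Building DP table for s1='ehfc' (len 4) and s2='ecg' (len 3):
       e  c  g
    0  1  2  3
  e 1  0  1  2
  h 2  1  1  2
  f 3  2  2  2
  c 4  3  2  3
Edit distance = dp[4][3] = 3

3


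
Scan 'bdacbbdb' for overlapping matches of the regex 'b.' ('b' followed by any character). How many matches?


Pattern: b. means 'b' followed by any character.
Scanning 'bdacbbdb' position-by-position:
  Pos 0: window 'bd' -> MATCH
  Pos 1: window 'da' -> no
  Pos 2: window 'ac' -> no
  Pos 3: window 'cb' -> no
  Pos 4: window 'bb' -> MATCH
  Pos 5: window 'bd' -> MATCH
  Pos 6: window 'db' -> no
  Pos 7: window 'b' -> no
Total matches: 3

3


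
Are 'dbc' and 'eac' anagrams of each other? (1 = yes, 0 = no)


Sort characters of 'dbc': 'bcd'
Sort characters of 'eac': 'ace'
Sorted forms differ -> they are NOT anagrams
Result: 0

0


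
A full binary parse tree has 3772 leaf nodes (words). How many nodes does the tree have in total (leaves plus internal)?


Leaf nodes (terminals): 3772
Internal nodes = n - 1 = 3772 - 1 = 3771
Total = leaves + internal = 3772 + 3771 = 7543

7543


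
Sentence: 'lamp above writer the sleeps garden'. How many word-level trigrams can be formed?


Word trigrams from [6] words:
  Trigram 1: (lamp above writer)
  Trigram 2: (above writer the)
  Trigram 3: (writer the sleeps)
  Trigram 4: (the sleeps garden)
Total word trigrams: 6 - 2 = 4

4


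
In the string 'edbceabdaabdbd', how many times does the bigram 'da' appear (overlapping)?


Scanning 'edbceabdaabdbd' for bigram 'da':
  Position 0: 'ed' -> no
  Position 1: 'db' -> no
  Position 2: 'bc' -> no
  Position 3: 'ce' -> no
  Position 4: 'ea' -> no
  Position 5: 'ab' -> no
  Position 6: 'bd' -> no
  Position 7: 'da' -> MATCH
  Position 8: 'aa' -> no
  Position 9: 'ab' -> no
  Position 10: 'bd' -> no
  Position 11: 'db' -> no
  Position 12: 'bd' -> no
Total matches: 1

1


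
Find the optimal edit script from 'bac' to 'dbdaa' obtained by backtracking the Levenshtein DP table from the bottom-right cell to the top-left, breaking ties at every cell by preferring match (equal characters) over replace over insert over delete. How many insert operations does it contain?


Edit distance = 3. Backtracking from cell (3, 5) with preference match > replace > insert > delete,
then listing the resulting alignment 'bac' -> 'dbdaa' left to right:
  Step 1: insert 'd' [insertion #1]
  Step 2: keep 'b'
  Step 3: insert 'd' [insertion #2]
  Step 4: keep 'a'
  Step 5: replace c->a
Total insertions: 2

2


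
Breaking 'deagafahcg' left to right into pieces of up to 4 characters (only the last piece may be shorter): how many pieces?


'deagafahcg' has 10 characters.
Chunking with max size 4:
  Chunk 1: 'deag' (positions 0-3)
  Chunk 2: 'afah' (positions 4-7)
  Chunk 3: 'cg' (positions 8-9)
Total chunks: ceil(10 / 4) = 3

3


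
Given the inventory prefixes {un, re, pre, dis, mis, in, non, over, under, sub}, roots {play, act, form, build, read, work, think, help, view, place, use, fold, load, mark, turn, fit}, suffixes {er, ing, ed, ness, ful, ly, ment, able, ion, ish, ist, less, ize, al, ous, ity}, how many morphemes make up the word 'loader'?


Segmenting 'loader' against the inventory:
  'load' -> root (morpheme 1)
  'er' -> suffix (morpheme 2)
Total morphemes: 2

2


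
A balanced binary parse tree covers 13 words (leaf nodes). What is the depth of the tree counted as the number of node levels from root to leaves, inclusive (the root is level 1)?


In a balanced binary tree with n leaves the deepest leaf is ceil(log2(n)) edges below the root,
so counting node levels inclusive of root and leaves gives ceil(log2(n)) + 1 levels.
log2(13) = 3.7004
ceil(3.7004) = 4
levels = 4 + 1 = 5

5


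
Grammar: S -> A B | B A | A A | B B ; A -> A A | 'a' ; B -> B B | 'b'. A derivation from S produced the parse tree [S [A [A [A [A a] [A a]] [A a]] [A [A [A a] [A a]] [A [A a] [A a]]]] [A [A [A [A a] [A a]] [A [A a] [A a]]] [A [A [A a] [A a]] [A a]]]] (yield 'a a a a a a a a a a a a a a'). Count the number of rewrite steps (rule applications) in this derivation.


Every bracketed nonterminal node [X ...] in the tree is produced by exactly one rule application.
Reading the tree off as a leftmost derivation:
  Step 1: S  =>  A A   (applied S -> A A)
  Step 2: A A  =>  A A A   (applied A -> A A)
  Step 3: A A A  =>  A A A A   (applied A -> A A)
  Step 4: A A A A  =>  A A A A A   (applied A -> A A)
  Step 5: A A A A A  =>  a A A A A   (applied A -> a)
  Step 6: a A A A A  =>  a a A A A   (applied A -> a)
  Step 7: a a A A A  =>  a a a A A   (applied A -> a)
  Step 8: a a a A A  =>  a a a A A A   (applied A -> A A)
  Step 9: a a a A A A  =>  a a a A A A A   (applied A -> A A)
  Step 10: a a a A A A A  =>  a a a a A A A   (applied A -> a)
  Step 11: a a a a A A A  =>  a a a a a A A   (applied A -> a)
  Step 12: a a a a a A A  =>  a a a a a A A A   (applied A -> A A)
  Step 13: a a a a a A A A  =>  a a a a a a A A   (applied A -> a)
  Step 14: a a a a a a A A  =>  a a a a a a a A   (applied A -> a)
  Step 15: a a a a a a a A  =>  a a a a a a a A A   (applied A -> A A)
  Step 16: a a a a a a a A A  =>  a a a a a a a A A A   (applied A -> A A)
  Step 17: a a a a a a a A A A  =>  a a a a a a a A A A A   (applied A -> A A)
  Step 18: a a a a a a a A A A A  =>  a a a a a a a a A A A   (applied A -> a)
  Step 19: a a a a a a a a A A A  =>  a a a a a a a a a A A   (applied A -> a)
  Step 20: a a a a a a a a a A A  =>  a a a a a a a a a A A A   (applied A -> A A)
  Step 21: a a a a a a a a a A A A  =>  a a a a a a a a a a A A   (applied A -> a)
  Step 22: a a a a a a a a a a A A  =>  a a a a a a a a a a a A   (applied A -> a)
  Step 23: a a a a a a a a a a a A  =>  a a a a a a a a a a a A A   (applied A -> A A)
  Step 24: a a a a a a a a a a a A A  =>  a a a a a a a a a a a A A A   (applied A -> A A)
  Step 25: a a a a a a a a a a a A A A  =>  a a a a a a a a a a a a A A   (applied A -> a)
  Step 26: a a a a a a a a a a a a A A  =>  a a a a a a a a a a a a a A   (applied A -> a)
  Step 27: a a a a a a a a a a a a a A  =>  a a a a a a a a a a a a a a   (applied A -> a)
Final yield: a a a a a a a a a a a a a a
Total rewrite steps: 27

27
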